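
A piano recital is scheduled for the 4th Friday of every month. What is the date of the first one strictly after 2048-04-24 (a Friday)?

2048-05-22

April 2048 starts on a Wednesday; its first Friday is the 3rd, so the 4th Friday is the 24th — 2048-04-24.
That is not after 2048-04-24, so look at May 2048.
May 2048 starts on a Friday; its first Friday is the 1st, so the 4th Friday is the 22nd — 2048-05-22.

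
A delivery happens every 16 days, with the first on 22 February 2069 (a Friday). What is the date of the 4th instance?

11 April 2069

The 4th occurrence is 3 intervals after the first: 3 × 16 = 48 days after 22 February 2069.
February has 28 days — 6 days to the end of February leaves 42.
March has 31 days (11 left).
11 days into April → 11 April 2069.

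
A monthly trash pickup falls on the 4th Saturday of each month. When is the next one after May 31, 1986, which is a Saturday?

Jun 28, 1986

May 1986 starts on a Thursday; its first Saturday is the 3rd, so the 4th Saturday is the 24th — May 24, 1986.
That is not after May 31, 1986, so look at Jun 1986.
Jun 1986 starts on a Sunday; its first Saturday is the 7th, so the 4th Saturday is the 28th — Jun 28, 1986.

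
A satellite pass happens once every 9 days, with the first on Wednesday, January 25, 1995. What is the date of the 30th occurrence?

The 30th occurrence is 29 intervals after the first: 29 × 9 = 261 days after January 25, 1995.
January has 31 days — 6 days to the end of January leaves 255.
February has 28 days (227 left).
March has 31 days (196 left).
April has 30 days (166 left).
May has 31 days (135 left).
June has 30 days (105 left).
July has 31 days (74 left).
August has 31 days (43 left).
September has 30 days (13 left).
13 days into October → October 13, 1995.

October 13, 1995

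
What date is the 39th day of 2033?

February 8, 2033

January has 31 days (39 − 31 = 8 remain).
8 into February → February 8.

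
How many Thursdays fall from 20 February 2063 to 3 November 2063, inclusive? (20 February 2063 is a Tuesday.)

20 February 2063 is a Tuesday; the first Thursday on or after it is 22 February 2063 (2 days later).
From 22 February 2063 to 3 November 2063: 6 + 31 + 30 + 31 + 30 + 31 + 31 + 30 + 31 + 3 = 254 days (rest of February, March, April, May, June, July, August, September, October, November).
254 ÷ 7 = 36 full weeks with remainder 2, so 36 more Thursdays after the first → 37.

37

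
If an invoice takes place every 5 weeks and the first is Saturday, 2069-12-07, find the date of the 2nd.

The 2nd occurrence is 1 interval after the first: 1 × 35 = 35 days after 2069-12-07.
December has 31 days — 24 days to the end of December leaves 11.
11 days into January → 2070-01-11.

2070-01-11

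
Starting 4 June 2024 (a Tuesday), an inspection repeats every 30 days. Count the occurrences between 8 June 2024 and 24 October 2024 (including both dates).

Occurrences land 30·i days after 4 June 2024 for i = 0, 1, 2, …
8 June 2024 is 4 days after the start; 4 ÷ 30 = 0 remainder 4; since the remainder is 4, round up to i = 1. First occurrence in the window: #2 on 4 July 2024 (1×30 = 30 days in).
24 October 2024 is 142 days after the start; 142 ÷ 30 = 4 remainder 22. Last occurrence in the window: #5 on 2 October 2024.
Occurrences #2 through #5: 4 in total.

4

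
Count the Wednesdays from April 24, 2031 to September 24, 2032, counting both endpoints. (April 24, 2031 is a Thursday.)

74

April 24, 2031 is a Thursday; the first Wednesday on or after it is April 30, 2031 (6 days later).
From April 30, 2031 to September 24, 2032: 245 + 268 = 513 days (rest of 2031, to September 24, 2032 in 2032).
513 ÷ 7 = 73 full weeks with remainder 2, so 73 more Wednesdays after the first → 74.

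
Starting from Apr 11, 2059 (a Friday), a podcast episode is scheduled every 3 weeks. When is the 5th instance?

The 5th occurrence is 4 intervals after the first: 4 × 21 = 84 days after Apr 11, 2059.
Apr has 30 days — 19 days to the end of Apr leaves 65.
May has 31 days (34 left).
Jun has 30 days (4 left).
4 days into Jul → Jul 4, 2059.

Jul 4, 2059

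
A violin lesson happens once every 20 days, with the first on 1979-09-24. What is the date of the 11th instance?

The 11th occurrence is 10 intervals after the first: 10 × 20 = 200 days after 1979-09-24.
September has 30 days — 6 days to the end of September leaves 194.
October has 31 days (163 left).
November has 30 days (133 left).
December has 31 days (102 left).
January has 31 days (71 left).
February has 29 days (42 left).
March has 31 days (11 left).
11 days into April → 1980-04-11.

1980-04-11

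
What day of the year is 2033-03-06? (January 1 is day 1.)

Days in months before March: 31 + 28 = 59.
Plus 6 days into March → day 65.

65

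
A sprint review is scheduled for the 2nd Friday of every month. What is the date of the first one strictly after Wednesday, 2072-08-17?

2072-09-09

August 2072 starts on a Monday; its first Friday is the 5th, so the 2nd Friday is the 12th — 2072-08-12.
That is not after 2072-08-17, so look at September 2072.
September 2072 starts on a Thursday; its first Friday is the 2nd, so the 2nd Friday is the 9th — 2072-09-09.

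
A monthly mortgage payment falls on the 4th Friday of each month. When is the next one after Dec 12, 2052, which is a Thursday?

Dec 27, 2052

Dec 2052 starts on a Sunday; its first Friday is the 6th, so the 4th Friday is the 27th — Dec 27, 2052.
Dec 27, 2052 is after Dec 12, 2052, so that is the next one.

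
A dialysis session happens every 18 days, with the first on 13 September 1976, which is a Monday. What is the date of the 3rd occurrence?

The 3rd occurrence is 2 intervals after the first: 2 × 18 = 36 days after 13 September 1976.
September has 30 days — 17 days to the end of September leaves 19.
19 days into October → 19 October 1976.

19 October 1976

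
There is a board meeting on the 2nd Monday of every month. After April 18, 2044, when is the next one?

May 9, 2044

April 2044 starts on a Friday; its first Monday is the 4th, so the 2nd Monday is the 11th — April 11, 2044.
That is not after April 18, 2044, so look at May 2044.
May 2044 starts on a Sunday; its first Monday is the 2nd, so the 2nd Monday is the 9th — May 9, 2044.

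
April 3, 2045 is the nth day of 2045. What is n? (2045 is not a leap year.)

Days in months before April: 31 + 28 + 31 = 90.
Plus 3 days into April → day 93.

93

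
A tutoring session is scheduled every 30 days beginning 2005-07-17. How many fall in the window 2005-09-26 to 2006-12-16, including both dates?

15

Occurrences land 30·i days after 2005-07-17 for i = 0, 1, 2, …
2005-09-26 is 71 days after the start; 71 ÷ 30 = 2 remainder 11; since the remainder is 11, round up to i = 3. First occurrence in the window: #4 on 2005-10-15 (3×30 = 90 days in).
2006-12-16 is 517 days after the start; 517 ÷ 30 = 17 remainder 7. Last occurrence in the window: #18 on 2006-12-09.
Occurrences #4 through #18: 15 in total.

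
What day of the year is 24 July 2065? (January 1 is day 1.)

Days in months before July: 31 + 28 + 31 + 30 + 31 + 30 = 181.
Plus 24 days into July → day 205.

205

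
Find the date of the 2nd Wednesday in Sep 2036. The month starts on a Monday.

Sep 2036 begins on a Monday, so the first Wednesday is Sep 3 (2 days later).
The 2nd Wednesday is 1 weeks later: 3 + 7 = 10.

Sep 10, 2036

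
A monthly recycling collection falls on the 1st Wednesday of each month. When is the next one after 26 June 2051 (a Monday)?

June 2051 starts on a Thursday, so its 1st Wednesday is 7 June 2051 (6 days in).
That is not after 26 June 2051, so look at July 2051.
July 2051 starts on a Saturday, so its 1st Wednesday is 5 July 2051 (4 days in).

5 July 2051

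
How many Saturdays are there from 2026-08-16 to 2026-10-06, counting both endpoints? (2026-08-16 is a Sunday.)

7

2026-08-16 is a Sunday; the first Saturday on or after it is 2026-08-22 (6 days later).
From 2026-08-22 to 2026-10-06: 9 + 30 + 6 = 45 days (rest of August, September, October).
45 ÷ 7 = 6 full weeks with remainder 3, so 6 more Saturdays after the first → 7.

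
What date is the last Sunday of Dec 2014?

Dec 2014 begins on a Monday, so the first Sunday is Dec 7 (6 days later).
Dec 2014 has 31 days. Adding weeks: 7, 14, 21, 28 — the last one ≤ 31 is the 28th.

Dec 28, 2014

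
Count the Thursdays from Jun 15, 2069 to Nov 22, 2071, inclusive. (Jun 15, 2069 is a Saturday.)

Jun 15, 2069 is a Saturday; the first Thursday on or after it is Jun 20, 2069 (5 days later).
From Jun 20, 2069 to Nov 22, 2071: 194 + 365 + 326 = 885 days (rest of 2069, 2070, to Nov 22, 2071 in 2071).
885 ÷ 7 = 126 full weeks with remainder 3, so 126 more Thursdays after the first → 127.

127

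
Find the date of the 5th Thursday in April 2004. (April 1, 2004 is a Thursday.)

2004-04-29

April 2004 begins on a Thursday, so the first Thursday is April 1.
The 5th Thursday is 4 weeks later: 1 + 28 = 29.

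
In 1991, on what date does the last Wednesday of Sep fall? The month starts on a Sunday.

Sep 1991 begins on a Sunday, so the first Wednesday is Sep 4 (3 days later).
Sep 1991 has 30 days. Adding weeks: 4, 11, 18, 25 — the last one ≤ 30 is the 25th.

Sep 25, 1991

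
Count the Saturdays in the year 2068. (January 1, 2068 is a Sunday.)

January 1, 2068 is a Sunday; the first Saturday on or after it is January 7, 2068 (6 days later).
From January 7, 2068 to December 31, 2068: 24 + 29 + 31 + 30 + 31 + 30 + 31 + 31 + 30 + 31 + 30 + 31 = 359 days (rest of January, February, March, April, May, June, July, August, September, October, November, December).
359 ÷ 7 = 51 full weeks with remainder 2, so 51 more Saturdays after the first → 52.

52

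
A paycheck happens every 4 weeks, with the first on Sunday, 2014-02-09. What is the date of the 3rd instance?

The 3rd occurrence is 2 intervals after the first: 2 × 28 = 56 days after 2014-02-09.
February has 28 days — 19 days to the end of February leaves 37.
March has 31 days (6 left).
6 days into April → 2014-04-06.

2014-04-06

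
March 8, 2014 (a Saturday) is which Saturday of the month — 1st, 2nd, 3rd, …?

2nd

Day 8 falls in week ⌈8/7⌉ of the month.
Days 1–7 hold the 1st Saturday, 8–14 the 2nd, 15–21 the 3rd, 22–28 the 4th, 29–31 the 5th.
8 is in the range for the 2nd.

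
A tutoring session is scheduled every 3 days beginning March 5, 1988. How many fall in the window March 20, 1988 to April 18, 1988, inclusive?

Occurrences land 3·i days after March 5, 1988 for i = 0, 1, 2, …
March 20, 1988 is 15 days after the start; 15 ÷ 3 = 5 remainder 0. First occurrence in the window: #6 on March 20, 1988 (5×3 = 15 days in).
April 18, 1988 is 44 days after the start; 44 ÷ 3 = 14 remainder 2. Last occurrence in the window: #15 on April 16, 1988.
Occurrences #6 through #15: 10 in total.

10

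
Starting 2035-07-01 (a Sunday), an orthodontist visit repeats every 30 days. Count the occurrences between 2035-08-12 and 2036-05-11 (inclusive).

9

Occurrences land 30·i days after 2035-07-01 for i = 0, 1, 2, …
2035-08-12 is 42 days after the start; 42 ÷ 30 = 1 remainder 12; since the remainder is 12, round up to i = 2. First occurrence in the window: #3 on 2035-08-30 (2×30 = 60 days in).
2036-05-11 is 315 days after the start; 315 ÷ 30 = 10 remainder 15. Last occurrence in the window: #11 on 2036-04-26.
Occurrences #3 through #11: 9 in total.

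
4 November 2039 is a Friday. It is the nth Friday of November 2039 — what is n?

1st

Day 4 falls in week ⌈4/7⌉ of the month.
Days 1–7 hold the 1st Friday, 8–14 the 2nd, 15–21 the 3rd, 22–28 the 4th, 29–31 the 5th.
4 is in the range for the 1st.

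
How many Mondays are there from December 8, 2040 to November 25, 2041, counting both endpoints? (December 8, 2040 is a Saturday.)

December 8, 2040 is a Saturday; the first Monday on or after it is December 10, 2040 (2 days later).
From December 10, 2040 to November 25, 2041: 21 + 329 = 350 days (rest of 2040, to November 25, 2041 in 2041).
350 ÷ 7 = 50 full weeks with remainder 0, so 50 more Mondays after the first → 51.

51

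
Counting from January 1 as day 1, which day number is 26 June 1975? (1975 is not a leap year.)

Days in months before June: 31 + 28 + 31 + 30 + 31 = 151.
Plus 26 days into June → day 177.

177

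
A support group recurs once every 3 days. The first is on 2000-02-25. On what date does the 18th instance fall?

The 18th occurrence is 17 intervals after the first: 17 × 3 = 51 days after 2000-02-25.
February has 29 days — 4 days to the end of February leaves 47.
March has 31 days (16 left).
16 days into April → 2000-04-16.

2000-04-16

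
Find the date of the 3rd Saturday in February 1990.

February 1990 begins on a Thursday, so the first Saturday is February 3 (2 days later).
The 3rd Saturday is 2 weeks later: 3 + 14 = 17.

1990-02-17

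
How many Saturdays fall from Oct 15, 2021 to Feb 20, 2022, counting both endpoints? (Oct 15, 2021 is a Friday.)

19

Oct 15, 2021 is a Friday; the first Saturday on or after it is Oct 16, 2021 (1 day later).
From Oct 16, 2021 to Feb 20, 2022: 15 + 30 + 31 + 31 + 20 = 127 days (rest of Oct, Nov, Dec, Jan, Feb).
127 ÷ 7 = 18 full weeks with remainder 1, so 18 more Saturdays after the first → 19.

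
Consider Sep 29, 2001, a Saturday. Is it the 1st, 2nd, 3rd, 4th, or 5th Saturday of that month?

5th

Day 29 falls in week ⌈29/7⌉ of the month.
Days 1–7 hold the 1st Saturday, 8–14 the 2nd, 15–21 the 3rd, 22–28 the 4th, 29–31 the 5th.
29 is in the range for the 5th.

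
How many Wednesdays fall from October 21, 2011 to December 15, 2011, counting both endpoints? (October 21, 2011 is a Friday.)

October 21, 2011 is a Friday; the first Wednesday on or after it is October 26, 2011 (5 days later).
From October 26, 2011 to December 15, 2011: 5 + 30 + 15 = 50 days (rest of October, November, December).
50 ÷ 7 = 7 full weeks with remainder 1, so 7 more Wednesdays after the first → 8.

8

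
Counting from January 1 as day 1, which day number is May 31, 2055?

Days in months before May: 31 + 28 + 31 + 30 = 120.
Plus 31 days into May → day 151.

151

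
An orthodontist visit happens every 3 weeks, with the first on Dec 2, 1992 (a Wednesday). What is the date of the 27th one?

The 27th occurrence is 26 intervals after the first: 26 × 21 = 546 days after Dec 2, 1992.
Dec has 31 days — 29 days to the end of Dec leaves 517.
1993 has 365 days (152 left).
Jan has 31 days (121 left).
Feb has 28 days (93 left).
Mar has 31 days (62 left).
Apr has 30 days (32 left).
May has 31 days (1 left).
1 day into Jun → Jun 1, 1994.

Jun 1, 1994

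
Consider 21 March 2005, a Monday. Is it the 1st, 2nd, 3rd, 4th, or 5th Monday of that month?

Day 21 falls in week ⌈21/7⌉ of the month.
Days 1–7 hold the 1st Monday, 8–14 the 2nd, 15–21 the 3rd, 22–28 the 4th, 29–31 the 5th.
21 is in the range for the 3rd.

3rd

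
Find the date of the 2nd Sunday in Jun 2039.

Jun 12, 2039

Jun 2039 begins on a Wednesday, so the first Sunday is Jun 5 (4 days later).
The 2nd Sunday is 1 weeks later: 5 + 7 = 12.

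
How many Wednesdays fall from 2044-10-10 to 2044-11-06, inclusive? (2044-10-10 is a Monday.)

4

2044-10-10 is a Monday; the first Wednesday on or after it is 2044-10-12 (2 days later).
From 2044-10-12 to 2044-11-06: 19 + 6 = 25 days (rest of October, November).
25 ÷ 7 = 3 full weeks with remainder 4, so 3 more Wednesdays after the first → 4.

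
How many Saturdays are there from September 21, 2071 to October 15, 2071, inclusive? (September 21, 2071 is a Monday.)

3

September 21, 2071 is a Monday; the first Saturday on or after it is September 26, 2071 (5 days later).
From September 26, 2071 to October 15, 2071: 4 + 15 = 19 days (rest of September, October).
19 ÷ 7 = 2 full weeks with remainder 5, so 2 more Saturdays after the first → 3.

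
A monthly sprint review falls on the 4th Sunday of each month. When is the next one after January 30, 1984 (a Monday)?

February 26, 1984

January 1984 starts on a Sunday; its first Sunday is the 1st, so the 4th Sunday is the 22nd — January 22, 1984.
That is not after January 30, 1984, so look at February 1984.
February 1984 starts on a Wednesday; its first Sunday is the 5th, so the 4th Sunday is the 26th — February 26, 1984.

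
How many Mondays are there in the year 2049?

52

1 January 2049 is a Friday; the first Monday on or after it is 4 January 2049 (3 days later).
From 4 January 2049 to 31 December 2049: 27 + 28 + 31 + 30 + 31 + 30 + 31 + 31 + 30 + 31 + 30 + 31 = 361 days (rest of January, February, March, April, May, June, July, August, September, October, November, December).
361 ÷ 7 = 51 full weeks with remainder 4, so 51 more Mondays after the first → 52.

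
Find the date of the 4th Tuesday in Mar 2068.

Mar 27, 2068

Mar 2068 begins on a Thursday, so the first Tuesday is Mar 6 (5 days later).
The 4th Tuesday is 3 weeks later: 6 + 21 = 27.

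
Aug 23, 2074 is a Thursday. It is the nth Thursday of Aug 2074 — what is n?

Day 23 falls in week ⌈23/7⌉ of the month.
Days 1–7 hold the 1st Thursday, 8–14 the 2nd, 15–21 the 3rd, 22–28 the 4th, 29–31 the 5th.
23 is in the range for the 4th.

4th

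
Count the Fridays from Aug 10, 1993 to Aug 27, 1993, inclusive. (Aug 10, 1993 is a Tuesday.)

3

Aug 10, 1993 is a Tuesday; the first Friday on or after it is Aug 13, 1993 (3 days later).
From Aug 13, 1993 to Aug 27, 1993 is 27 − 13 = 14 days.
14 ÷ 7 = 2 full weeks with remainder 0, so 2 more Fridays after the first → 3.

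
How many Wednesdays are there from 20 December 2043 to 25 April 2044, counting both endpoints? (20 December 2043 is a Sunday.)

18

20 December 2043 is a Sunday; the first Wednesday on or after it is 23 December 2043 (3 days later).
From 23 December 2043 to 25 April 2044: 8 + 31 + 29 + 31 + 25 = 124 days (rest of December, January, February, March, April).
124 ÷ 7 = 17 full weeks with remainder 5, so 17 more Wednesdays after the first → 18.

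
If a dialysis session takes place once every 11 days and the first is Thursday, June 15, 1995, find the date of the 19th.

December 30, 1995

The 19th occurrence is 18 intervals after the first: 18 × 11 = 198 days after June 15, 1995.
June has 30 days — 15 days to the end of June leaves 183.
July has 31 days (152 left).
August has 31 days (121 left).
September has 30 days (91 left).
October has 31 days (60 left).
November has 30 days (30 left).
30 days into December → December 30, 1995.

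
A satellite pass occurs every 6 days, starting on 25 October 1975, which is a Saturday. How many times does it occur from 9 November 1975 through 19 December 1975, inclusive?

Occurrences land 6·i days after 25 October 1975 for i = 0, 1, 2, …
9 November 1975 is 15 days after the start; 15 ÷ 6 = 2 remainder 3; since the remainder is 3, round up to i = 3. First occurrence in the window: #4 on 12 November 1975 (3×6 = 18 days in).
19 December 1975 is 55 days after the start; 55 ÷ 6 = 9 remainder 1. Last occurrence in the window: #10 on 18 December 1975.
Occurrences #4 through #10: 7 in total.

7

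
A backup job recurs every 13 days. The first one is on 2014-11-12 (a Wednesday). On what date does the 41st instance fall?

2016-04-15

The 41st occurrence is 40 intervals after the first: 40 × 13 = 520 days after 2014-11-12.
November has 30 days — 18 days to the end of November leaves 502.
From end of November to end of 2014 is 31 days (471 left).
2015 has 365 days (106 left).
January has 31 days (75 left).
February has 29 days (46 left).
March has 31 days (15 left).
15 days into April → 2016-04-15.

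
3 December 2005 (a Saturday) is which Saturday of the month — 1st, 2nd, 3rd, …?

1st

Day 3 falls in week ⌈3/7⌉ of the month.
Days 1–7 hold the 1st Saturday, 8–14 the 2nd, 15–21 the 3rd, 22–28 the 4th, 29–31 the 5th.
3 is in the range for the 1st.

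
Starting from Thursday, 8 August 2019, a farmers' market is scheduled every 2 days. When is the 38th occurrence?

The 38th occurrence is 37 intervals after the first: 37 × 2 = 74 days after 8 August 2019.
August has 31 days — 23 days to the end of August leaves 51.
September has 30 days (21 left).
21 days into October → 21 October 2019.

21 October 2019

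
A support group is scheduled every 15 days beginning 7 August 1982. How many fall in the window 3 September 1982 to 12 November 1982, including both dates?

5

Occurrences land 15·i days after 7 August 1982 for i = 0, 1, 2, …
3 September 1982 is 27 days after the start; 27 ÷ 15 = 1 remainder 12; since the remainder is 12, round up to i = 2. First occurrence in the window: #3 on 6 September 1982 (2×15 = 30 days in).
12 November 1982 is 97 days after the start; 97 ÷ 15 = 6 remainder 7. Last occurrence in the window: #7 on 5 November 1982.
Occurrences #3 through #7: 5 in total.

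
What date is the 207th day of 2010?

2010-07-26

January has 31 days (207 − 31 = 176 remain).
February has 28 days (176 − 28 = 148 remain).
March has 31 days (148 − 31 = 117 remain).
April has 30 days (117 − 30 = 87 remain).
May has 31 days (87 − 31 = 56 remain).
June has 30 days (56 − 30 = 26 remain).
26 into July → July 26.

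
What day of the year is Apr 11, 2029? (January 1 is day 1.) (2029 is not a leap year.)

Days in months before Apr: 31 + 28 + 31 = 90.
Plus 11 days into Apr → day 101.

101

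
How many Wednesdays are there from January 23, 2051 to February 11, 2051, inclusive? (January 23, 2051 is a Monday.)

January 23, 2051 is a Monday; the first Wednesday on or after it is January 25, 2051 (2 days later).
From January 25, 2051 to February 11, 2051: 6 + 11 = 17 days (rest of January, February).
17 ÷ 7 = 2 full weeks with remainder 3, so 2 more Wednesdays after the first → 3.

3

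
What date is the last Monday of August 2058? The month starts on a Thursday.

26 August 2058

August 2058 begins on a Thursday, so the first Monday is August 5 (4 days later).
August 2058 has 31 days. Adding weeks: 5, 12, 19, 26 — the last one ≤ 31 is the 26th.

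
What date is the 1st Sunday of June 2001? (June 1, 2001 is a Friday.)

June 3, 2001

June 2001 begins on a Friday, so the first Sunday is June 3 (2 days later).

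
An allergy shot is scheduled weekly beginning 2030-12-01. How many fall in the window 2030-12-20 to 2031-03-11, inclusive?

Occurrences land 7·i days after 2030-12-01 for i = 0, 1, 2, …
2030-12-20 is 19 days after the start; 19 ÷ 7 = 2 remainder 5; since the remainder is 5, round up to i = 3. First occurrence in the window: #4 on 2030-12-22 (3×7 = 21 days in).
2031-03-11 is 100 days after the start; 100 ÷ 7 = 14 remainder 2. Last occurrence in the window: #15 on 2031-03-09.
Occurrences #4 through #15: 12 in total.

12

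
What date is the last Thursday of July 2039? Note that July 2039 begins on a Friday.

July 2039 begins on a Friday, so the first Thursday is July 7 (6 days later).
July 2039 has 31 days. Adding weeks: 7, 14, 21, 28 — the last one ≤ 31 is the 28th.

July 28, 2039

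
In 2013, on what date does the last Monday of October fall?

October 28, 2013

The first Monday of October 2013 is October 7.
October 2013 has 31 days. Adding weeks: 7, 14, 21, 28 — the last one ≤ 31 is the 28th.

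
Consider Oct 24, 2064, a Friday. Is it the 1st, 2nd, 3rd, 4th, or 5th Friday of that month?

4th

Day 24 falls in week ⌈24/7⌉ of the month.
Days 1–7 hold the 1st Friday, 8–14 the 2nd, 15–21 the 3rd, 22–28 the 4th, 29–31 the 5th.
24 is in the range for the 4th.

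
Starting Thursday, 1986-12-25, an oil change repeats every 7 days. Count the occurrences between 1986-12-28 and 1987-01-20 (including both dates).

3

Occurrences land 7·i days after 1986-12-25 for i = 0, 1, 2, …
1986-12-28 is 3 days after the start; 3 ÷ 7 = 0 remainder 3; since the remainder is 3, round up to i = 1. First occurrence in the window: #2 on 1987-01-01 (1×7 = 7 days in).
1987-01-20 is 26 days after the start; 26 ÷ 7 = 3 remainder 5. Last occurrence in the window: #4 on 1987-01-15.
Occurrences #2 through #4: 3 in total.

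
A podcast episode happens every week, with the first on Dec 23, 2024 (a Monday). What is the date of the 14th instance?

Mar 24, 2025

The 14th occurrence is 13 intervals after the first: 13 × 7 = 91 days after Dec 23, 2024.
Dec has 31 days — 8 days to the end of Dec leaves 83.
Jan has 31 days (52 left).
Feb has 28 days (24 left).
24 days into Mar → Mar 24, 2025.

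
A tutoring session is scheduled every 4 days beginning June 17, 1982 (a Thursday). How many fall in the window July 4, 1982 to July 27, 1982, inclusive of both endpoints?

Occurrences land 4·i days after June 17, 1982 for i = 0, 1, 2, …
July 4, 1982 is 17 days after the start; 17 ÷ 4 = 4 remainder 1; since the remainder is 1, round up to i = 5. First occurrence in the window: #6 on July 7, 1982 (5×4 = 20 days in).
July 27, 1982 is 40 days after the start; 40 ÷ 4 = 10 remainder 0. Last occurrence in the window: #11 on July 27, 1982.
Occurrences #6 through #11: 6 in total.

6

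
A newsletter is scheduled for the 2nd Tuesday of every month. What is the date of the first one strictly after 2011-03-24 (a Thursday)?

2011-04-12

March 2011 starts on a Tuesday; its first Tuesday is the 1st, so the 2nd Tuesday is the 8th — 2011-03-08.
That is not after 2011-03-24, so look at April 2011.
April 2011 starts on a Friday; its first Tuesday is the 5th, so the 2nd Tuesday is the 12th — 2011-04-12.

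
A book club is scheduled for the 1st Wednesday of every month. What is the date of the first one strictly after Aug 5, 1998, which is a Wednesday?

Sep 2, 1998

Aug 1998 starts on a Saturday, so its 1st Wednesday is Aug 5, 1998 (4 days in).
That is not after Aug 5, 1998, so look at Sep 1998.
Sep 1998 starts on a Tuesday, so its 1st Wednesday is Sep 2, 1998 (1 day in).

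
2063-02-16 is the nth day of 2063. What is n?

47

Days in months before February: 31 = 31.
Plus 16 days into February → day 47.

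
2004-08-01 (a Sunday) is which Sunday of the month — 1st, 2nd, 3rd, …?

Day 1 falls in week ⌈1/7⌉ of the month.
Days 1–7 hold the 1st Sunday, 8–14 the 2nd, 15–21 the 3rd, 22–28 the 4th, 29–31 the 5th.
1 is in the range for the 1st.

1st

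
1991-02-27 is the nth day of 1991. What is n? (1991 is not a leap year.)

58

Days in months before February: 31 = 31.
Plus 27 days into February → day 58.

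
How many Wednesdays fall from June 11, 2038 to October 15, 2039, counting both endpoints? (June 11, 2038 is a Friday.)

June 11, 2038 is a Friday; the first Wednesday on or after it is June 16, 2038 (5 days later).
From June 16, 2038 to October 15, 2039: 198 + 288 = 486 days (rest of 2038, to October 15, 2039 in 2039).
486 ÷ 7 = 69 full weeks with remainder 3, so 69 more Wednesdays after the first → 70.

70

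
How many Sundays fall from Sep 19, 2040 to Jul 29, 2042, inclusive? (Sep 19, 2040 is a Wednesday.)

Sep 19, 2040 is a Wednesday; the first Sunday on or after it is Sep 23, 2040 (4 days later).
From Sep 23, 2040 to Jul 29, 2042: 99 + 365 + 210 = 674 days (rest of 2040, 2041, to Jul 29, 2042 in 2042).
674 ÷ 7 = 96 full weeks with remainder 2, so 96 more Sundays after the first → 97.

97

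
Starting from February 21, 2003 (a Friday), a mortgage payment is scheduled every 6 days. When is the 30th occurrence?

August 14, 2003

The 30th occurrence is 29 intervals after the first: 29 × 6 = 174 days after February 21, 2003.
February has 28 days — 7 days to the end of February leaves 167.
March has 31 days (136 left).
April has 30 days (106 left).
May has 31 days (75 left).
June has 30 days (45 left).
July has 31 days (14 left).
14 days into August → August 14, 2003.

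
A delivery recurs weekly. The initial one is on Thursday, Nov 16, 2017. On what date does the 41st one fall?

Aug 23, 2018

The 41st occurrence is 40 intervals after the first: 40 × 7 = 280 days after Nov 16, 2017.
Nov has 30 days — 14 days to the end of Nov leaves 266.
Dec has 31 days (235 left).
Jan has 31 days (204 left).
Feb has 28 days (176 left).
Mar has 31 days (145 left).
Apr has 30 days (115 left).
May has 31 days (84 left).
Jun has 30 days (54 left).
Jul has 31 days (23 left).
23 days into Aug → Aug 23, 2018.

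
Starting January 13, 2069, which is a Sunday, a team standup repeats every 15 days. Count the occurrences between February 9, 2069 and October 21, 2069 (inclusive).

Occurrences land 15·i days after January 13, 2069 for i = 0, 1, 2, …
February 9, 2069 is 27 days after the start; 27 ÷ 15 = 1 remainder 12; since the remainder is 12, round up to i = 2. First occurrence in the window: #3 on February 12, 2069 (2×15 = 30 days in).
October 21, 2069 is 281 days after the start; 281 ÷ 15 = 18 remainder 11. Last occurrence in the window: #19 on October 10, 2069.
Occurrences #3 through #19: 17 in total.

17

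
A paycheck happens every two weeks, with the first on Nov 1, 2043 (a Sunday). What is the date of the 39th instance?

The 39th occurrence is 38 intervals after the first: 38 × 14 = 532 days after Nov 1, 2043.
Nov has 30 days — 29 days to the end of Nov leaves 503.
From end of Nov to end of 2043 is 31 days (472 left).
2044 has 366 days (106 left).
Jan has 31 days (75 left).
Feb has 28 days (47 left).
Mar has 31 days (16 left).
16 days into Apr → Apr 16, 2045.

Apr 16, 2045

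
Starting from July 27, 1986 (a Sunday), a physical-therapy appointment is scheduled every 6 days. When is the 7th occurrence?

September 1, 1986

The 7th occurrence is 6 intervals after the first: 6 × 6 = 36 days after July 27, 1986.
July has 31 days — 4 days to the end of July leaves 32.
August has 31 days (1 left).
1 day into September → September 1, 1986.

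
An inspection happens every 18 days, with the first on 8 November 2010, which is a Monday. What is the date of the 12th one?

25 May 2011

The 12th occurrence is 11 intervals after the first: 11 × 18 = 198 days after 8 November 2010.
November has 30 days — 22 days to the end of November leaves 176.
December has 31 days (145 left).
January has 31 days (114 left).
February has 28 days (86 left).
March has 31 days (55 left).
April has 30 days (25 left).
25 days into May → 25 May 2011.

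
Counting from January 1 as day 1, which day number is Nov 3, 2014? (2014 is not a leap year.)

Days in months before Nov: 31 + 28 + 31 + 30 + 31 + 30 + 31 + 31 + 30 + 31 = 304.
Plus 3 days into Nov → day 307.

307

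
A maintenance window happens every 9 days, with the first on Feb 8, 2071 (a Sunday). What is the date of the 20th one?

The 20th occurrence is 19 intervals after the first: 19 × 9 = 171 days after Feb 8, 2071.
Feb has 28 days — 20 days to the end of Feb leaves 151.
Mar has 31 days (120 left).
Apr has 30 days (90 left).
May has 31 days (59 left).
Jun has 30 days (29 left).
29 days into Jul → Jul 29, 2071.

Jul 29, 2071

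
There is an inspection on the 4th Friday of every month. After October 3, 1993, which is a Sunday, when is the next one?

October 22, 1993

October 1993 starts on a Friday; its first Friday is the 1st, so the 4th Friday is the 22nd — October 22, 1993.
October 22, 1993 is after October 3, 1993, so that is the next one.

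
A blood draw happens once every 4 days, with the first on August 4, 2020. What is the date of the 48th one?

The 48th occurrence is 47 intervals after the first: 47 × 4 = 188 days after August 4, 2020.
August has 31 days — 27 days to the end of August leaves 161.
September has 30 days (131 left).
October has 31 days (100 left).
November has 30 days (70 left).
December has 31 days (39 left).
January has 31 days (8 left).
8 days into February → February 8, 2021.

February 8, 2021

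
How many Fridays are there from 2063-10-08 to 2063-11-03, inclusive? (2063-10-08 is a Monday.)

4

2063-10-08 is a Monday; the first Friday on or after it is 2063-10-12 (4 days later).
From 2063-10-12 to 2063-11-03: 19 + 3 = 22 days (rest of October, November).
22 ÷ 7 = 3 full weeks with remainder 1, so 3 more Fridays after the first → 4.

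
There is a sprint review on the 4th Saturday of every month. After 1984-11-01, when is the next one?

November 1984 starts on a Thursday; its first Saturday is the 3rd, so the 4th Saturday is the 24th — 1984-11-24.
1984-11-24 is after 1984-11-01, so that is the next one.

1984-11-24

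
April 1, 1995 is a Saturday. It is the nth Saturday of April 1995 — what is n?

1st

Day 1 falls in week ⌈1/7⌉ of the month.
Days 1–7 hold the 1st Saturday, 8–14 the 2nd, 15–21 the 3rd, 22–28 the 4th, 29–31 the 5th.
1 is in the range for the 1st.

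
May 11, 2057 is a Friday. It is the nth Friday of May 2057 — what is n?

Day 11 falls in week ⌈11/7⌉ of the month.
Days 1–7 hold the 1st Friday, 8–14 the 2nd, 15–21 the 3rd, 22–28 the 4th, 29–31 the 5th.
11 is in the range for the 2nd.

2nd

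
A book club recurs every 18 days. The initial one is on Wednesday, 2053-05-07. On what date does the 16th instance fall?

2054-02-01

The 16th occurrence is 15 intervals after the first: 15 × 18 = 270 days after 2053-05-07.
May has 31 days — 24 days to the end of May leaves 246.
June has 30 days (216 left).
July has 31 days (185 left).
August has 31 days (154 left).
September has 30 days (124 left).
October has 31 days (93 left).
November has 30 days (63 left).
December has 31 days (32 left).
January has 31 days (1 left).
1 day into February → 2054-02-01.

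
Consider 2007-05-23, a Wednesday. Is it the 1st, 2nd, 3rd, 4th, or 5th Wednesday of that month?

4th

Day 23 falls in week ⌈23/7⌉ of the month.
Days 1–7 hold the 1st Wednesday, 8–14 the 2nd, 15–21 the 3rd, 22–28 the 4th, 29–31 the 5th.
23 is in the range for the 4th.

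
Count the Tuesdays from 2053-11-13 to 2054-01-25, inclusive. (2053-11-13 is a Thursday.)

10

2053-11-13 is a Thursday; the first Tuesday on or after it is 2053-11-18 (5 days later).
From 2053-11-18 to 2054-01-25: 12 + 31 + 25 = 68 days (rest of November, December, January).
68 ÷ 7 = 9 full weeks with remainder 5, so 9 more Tuesdays after the first → 10.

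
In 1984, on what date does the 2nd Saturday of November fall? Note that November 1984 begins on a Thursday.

1984-11-10

November 1984 begins on a Thursday, so the first Saturday is November 3 (2 days later).
The 2nd Saturday is 1 weeks later: 3 + 7 = 10.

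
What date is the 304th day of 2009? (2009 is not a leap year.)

31 October 2009

January has 31 days (304 − 31 = 273 remain).
February has 28 days (273 − 28 = 245 remain).
March has 31 days (245 − 31 = 214 remain).
April has 30 days (214 − 30 = 184 remain).
May has 31 days (184 − 31 = 153 remain).
June has 30 days (153 − 30 = 123 remain).
July has 31 days (123 − 31 = 92 remain).
August has 31 days (92 − 31 = 61 remain).
September has 30 days (61 − 30 = 31 remain).
31 into October → October 31.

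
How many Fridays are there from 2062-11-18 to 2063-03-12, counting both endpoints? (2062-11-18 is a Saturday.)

16

2062-11-18 is a Saturday; the first Friday on or after it is 2062-11-24 (6 days later).
From 2062-11-24 to 2063-03-12: 6 + 31 + 31 + 28 + 12 = 108 days (rest of November, December, January, February, March).
108 ÷ 7 = 15 full weeks with remainder 3, so 15 more Fridays after the first → 16.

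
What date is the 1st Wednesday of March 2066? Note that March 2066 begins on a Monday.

March 2066 begins on a Monday, so the first Wednesday is March 3 (2 days later).

2066-03-03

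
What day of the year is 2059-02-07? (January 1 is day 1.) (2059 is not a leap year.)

38

Days in months before February: 31 = 31.
Plus 7 days into February → day 38.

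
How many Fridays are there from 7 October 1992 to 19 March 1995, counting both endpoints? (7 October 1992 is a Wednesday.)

128

7 October 1992 is a Wednesday; the first Friday on or after it is 9 October 1992 (2 days later).
From 9 October 1992 to 19 March 1995: 83 + 365 + 365 + 78 = 891 days (rest of 1992, 1993, 1994, to 19 March 1995 in 1995).
891 ÷ 7 = 127 full weeks with remainder 2, so 127 more Fridays after the first → 128.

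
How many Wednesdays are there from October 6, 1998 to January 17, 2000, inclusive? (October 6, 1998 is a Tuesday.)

67

October 6, 1998 is a Tuesday; the first Wednesday on or after it is October 7, 1998 (1 day later).
From October 7, 1998 to January 17, 2000: 85 + 365 + 17 = 467 days (rest of 1998, 1999, to January 17, 2000 in 2000).
467 ÷ 7 = 66 full weeks with remainder 5, so 66 more Wednesdays after the first → 67.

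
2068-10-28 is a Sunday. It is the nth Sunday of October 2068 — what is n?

4th

Day 28 falls in week ⌈28/7⌉ of the month.
Days 1–7 hold the 1st Sunday, 8–14 the 2nd, 15–21 the 3rd, 22–28 the 4th, 29–31 the 5th.
28 is in the range for the 4th.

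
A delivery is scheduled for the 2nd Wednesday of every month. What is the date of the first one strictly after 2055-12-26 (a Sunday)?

2056-01-12

December 2055 starts on a Wednesday; its first Wednesday is the 1st, so the 2nd Wednesday is the 8th — 2055-12-08.
That is not after 2055-12-26, so look at January 2056.
January 2056 starts on a Saturday; its first Wednesday is the 5th, so the 2nd Wednesday is the 12th — 2056-01-12.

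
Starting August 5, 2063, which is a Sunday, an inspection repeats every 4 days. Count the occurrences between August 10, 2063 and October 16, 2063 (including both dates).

Occurrences land 4·i days after August 5, 2063 for i = 0, 1, 2, …
August 10, 2063 is 5 days after the start; 5 ÷ 4 = 1 remainder 1; since the remainder is 1, round up to i = 2. First occurrence in the window: #3 on August 13, 2063 (2×4 = 8 days in).
October 16, 2063 is 72 days after the start; 72 ÷ 4 = 18 remainder 0. Last occurrence in the window: #19 on October 16, 2063.
Occurrences #3 through #19: 17 in total.

17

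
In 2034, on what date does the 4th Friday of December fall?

2034-12-22

December 2034 begins on a Friday, so the first Friday is December 1.
The 4th Friday is 3 weeks later: 1 + 21 = 22.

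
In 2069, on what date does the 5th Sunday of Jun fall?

Jun 30, 2069

The first Sunday of Jun 2069 is Jun 2.
The 5th Sunday is 4 weeks later: 2 + 28 = 30.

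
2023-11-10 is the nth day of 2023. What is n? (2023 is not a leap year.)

314

Days in months before November: 31 + 28 + 31 + 30 + 31 + 30 + 31 + 31 + 30 + 31 = 304.
Plus 10 days into November → day 314.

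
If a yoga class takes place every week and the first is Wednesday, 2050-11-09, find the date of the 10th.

2051-01-11

The 10th occurrence is 9 intervals after the first: 9 × 7 = 63 days after 2050-11-09.
November has 30 days — 21 days to the end of November leaves 42.
December has 31 days (11 left).
11 days into January → 2051-01-11.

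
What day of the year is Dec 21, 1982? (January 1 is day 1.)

355

Days in months before Dec: 31 + 28 + 31 + 30 + 31 + 30 + 31 + 31 + 30 + 31 + 30 = 334.
Plus 21 days into Dec → day 355.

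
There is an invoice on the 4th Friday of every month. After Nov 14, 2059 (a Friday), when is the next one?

Nov 28, 2059

Nov 2059 starts on a Saturday; its first Friday is the 7th, so the 4th Friday is the 28th — Nov 28, 2059.
Nov 28, 2059 is after Nov 14, 2059, so that is the next one.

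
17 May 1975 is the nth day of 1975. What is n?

Days in months before May: 31 + 28 + 31 + 30 = 120.
Plus 17 days into May → day 137.

137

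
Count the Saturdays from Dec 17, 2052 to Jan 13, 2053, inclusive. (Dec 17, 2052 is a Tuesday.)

4

Dec 17, 2052 is a Tuesday; the first Saturday on or after it is Dec 21, 2052 (4 days later).
From Dec 21, 2052 to Jan 13, 2053: 10 + 13 = 23 days (rest of Dec, Jan).
23 ÷ 7 = 3 full weeks with remainder 2, so 3 more Saturdays after the first → 4.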